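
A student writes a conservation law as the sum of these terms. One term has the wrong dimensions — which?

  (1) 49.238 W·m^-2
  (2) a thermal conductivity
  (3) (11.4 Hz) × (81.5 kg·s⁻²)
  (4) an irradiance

(2)

In SI base units:
  (1) W·m⁻² = J·s⁻¹·m⁻² = kg·s⁻³
  (2) [thermal conductivity] = kg·m·s⁻³·K⁻¹
  (3) [s⁻¹] · [kg·s⁻²] = kg·s⁻³
  (4) [irradiance] = kg·s⁻³
All reduce to kg·s⁻³ except (2), which is kg·m·s⁻³·K⁻¹.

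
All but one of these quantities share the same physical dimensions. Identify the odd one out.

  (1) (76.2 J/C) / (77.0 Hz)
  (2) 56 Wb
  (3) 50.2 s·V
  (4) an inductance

Dimensions:
  (1) [kg·m²·s⁻³·A⁻¹] / [s⁻¹] = kg·m²·s⁻²·A⁻¹
  (2) Wb = V·s = kg·m²·s⁻²·A⁻¹
  (3) V·s = J·C⁻¹·s = kg·m²·s⁻²·A⁻¹
  (4) [inductance] = kg·m²·s⁻²·A⁻²
All reduce to kg·m²·s⁻²·A⁻¹ except (4), which is kg·m²·s⁻²·A⁻².

(4)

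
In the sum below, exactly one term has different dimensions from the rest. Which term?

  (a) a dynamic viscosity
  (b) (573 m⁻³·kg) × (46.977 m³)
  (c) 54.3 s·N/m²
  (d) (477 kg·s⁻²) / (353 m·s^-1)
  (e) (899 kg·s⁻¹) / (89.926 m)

In SI base units:
  (a) [dynamic viscosity] = kg·m⁻¹·s⁻¹
  (b) [kg·m⁻³] · [m³] = kg
  (c) N·s·m⁻² = kg·m·s⁻²·s·m⁻² = kg·m⁻¹·s⁻¹
  (d) [kg·s⁻²] / [m·s⁻¹] = kg·m⁻¹·s⁻¹
  (e) [kg·s⁻¹] / [m] = kg·m⁻¹·s⁻¹
All reduce to kg·m⁻¹·s⁻¹ except (b), which is kg.

(b)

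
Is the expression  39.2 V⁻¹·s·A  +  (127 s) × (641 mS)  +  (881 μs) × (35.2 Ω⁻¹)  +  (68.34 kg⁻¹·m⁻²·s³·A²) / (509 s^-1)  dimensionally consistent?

Yes

Reduce each to base SI dimensions:
  39.2 V⁻¹·s·A:  A·s·V⁻¹ = A·s·(J·C⁻¹)⁻¹ = kg⁻¹·m⁻²·s⁴·A²
  (127 s) × (641 mS):  [s] · [kg⁻¹·m⁻²·s³·A²] = kg⁻¹·m⁻²·s⁴·A²
  (881 μs) × (35.2 Ω⁻¹):  [s] · [kg⁻¹·m⁻²·s³·A²] = kg⁻¹·m⁻²·s⁴·A²
  (68.34 kg⁻¹·m⁻²·s³·A²) / (509 s^-1):  [kg⁻¹·m⁻²·s³·A²] / [s⁻¹] = kg⁻¹·m⁻²·s⁴·A²
Every term reduces to kg⁻¹·m⁻²·s⁴·A².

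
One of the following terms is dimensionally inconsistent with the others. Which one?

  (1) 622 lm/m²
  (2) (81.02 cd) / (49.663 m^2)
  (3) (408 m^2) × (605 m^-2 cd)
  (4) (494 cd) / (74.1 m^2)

Work out the base dimensions of each:
  (1) lm·m⁻² = cd·m⁻² = m⁻²·cd
  (2) [cd] / [m²] = m⁻²·cd
  (3) [m²] · [m⁻²·cd] = cd
  (4) [cd] / [m²] = m⁻²·cd
All reduce to m⁻²·cd except (3), which is cd.

(3)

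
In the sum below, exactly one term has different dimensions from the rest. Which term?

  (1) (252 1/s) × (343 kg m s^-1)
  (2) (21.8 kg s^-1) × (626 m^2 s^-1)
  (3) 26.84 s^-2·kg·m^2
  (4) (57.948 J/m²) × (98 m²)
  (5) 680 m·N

Expand each in SI base units:
  (1) [s⁻¹] · [kg·m·s⁻¹] = kg·m·s⁻²
  (2) [kg·s⁻¹] · [m²·s⁻¹] = kg·m²·s⁻²
  (3) kg·m²·s⁻²
  (4) [kg·s⁻²] · [m²] = kg·m²·s⁻²
  (5) N·m = kg·m·s⁻²·m = kg·m²·s⁻²
All reduce to kg·m²·s⁻² except (1), which is kg·m·s⁻².

(1)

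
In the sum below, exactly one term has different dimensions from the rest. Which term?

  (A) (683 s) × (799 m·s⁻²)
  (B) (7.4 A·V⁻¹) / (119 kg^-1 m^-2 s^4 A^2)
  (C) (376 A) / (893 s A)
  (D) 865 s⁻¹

Dimensions:
  (A) [s] · [m·s⁻²] = m·s⁻¹
  (B) [kg⁻¹·m⁻²·s³·A²] / [kg⁻¹·m⁻²·s⁴·A²] = s⁻¹
  (C) [A] / [s·A] = s⁻¹
  (D) s⁻¹
All reduce to s⁻¹ except (A), which is m·s⁻¹.

(A)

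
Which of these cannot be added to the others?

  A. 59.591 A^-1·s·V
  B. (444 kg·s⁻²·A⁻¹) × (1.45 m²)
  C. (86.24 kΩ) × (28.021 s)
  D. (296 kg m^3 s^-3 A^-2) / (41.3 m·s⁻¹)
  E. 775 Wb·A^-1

B.

Dimensions:
  A. V·s·A⁻¹ = J·C⁻¹·s·A⁻¹ = kg·m²·s⁻²·A⁻²
  B. [kg·s⁻²·A⁻¹] · [m²] = kg·m²·s⁻²·A⁻¹
  C. [kg·m²·s⁻³·A⁻²] · [s] = kg·m²·s⁻²·A⁻²
  D. [kg·m³·s⁻³·A⁻²] / [m·s⁻¹] = kg·m²·s⁻²·A⁻²
  E. Wb·A⁻¹ = V·s·A⁻¹ = kg·m²·s⁻²·A⁻²
All reduce to kg·m²·s⁻²·A⁻² except B., which is kg·m²·s⁻²·A⁻¹.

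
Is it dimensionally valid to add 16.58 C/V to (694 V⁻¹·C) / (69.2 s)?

Expand each in SI base units:
  16.58 C/V:  C·V⁻¹ = s·A·(J·C⁻¹)⁻¹ = kg⁻¹·m⁻²·s⁴·A²
  (694 V⁻¹·C) / (69.2 s):  [kg⁻¹·m⁻²·s⁴·A²] / [s] = kg⁻¹·m⁻²·s³·A²
kg⁻¹·m⁻²·s⁴·A² ≠ kg⁻¹·m⁻²·s³·A², so they cannot be added.

No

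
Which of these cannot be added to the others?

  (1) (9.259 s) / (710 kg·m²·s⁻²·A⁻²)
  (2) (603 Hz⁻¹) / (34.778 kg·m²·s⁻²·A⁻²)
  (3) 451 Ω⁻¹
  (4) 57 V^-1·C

(4)

Expand each in SI base units:
  (1) [s] / [kg·m²·s⁻²·A⁻²] = kg⁻¹·m⁻²·s³·A²
  (2) [s] / [kg·m²·s⁻²·A⁻²] = kg⁻¹·m⁻²·s³·A²
  (3) Ω⁻¹ = (V·A⁻¹)⁻¹ = kg⁻¹·m⁻²·s³·A²
  (4) C·V⁻¹ = s·A·(J·C⁻¹)⁻¹ = kg⁻¹·m⁻²·s⁴·A²
All reduce to kg⁻¹·m⁻²·s³·A² except (4), which is kg⁻¹·m⁻²·s⁴·A².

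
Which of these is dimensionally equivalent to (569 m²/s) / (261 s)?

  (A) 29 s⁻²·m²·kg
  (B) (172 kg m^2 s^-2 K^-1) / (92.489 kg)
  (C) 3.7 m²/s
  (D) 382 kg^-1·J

(D)

Reference: [m²·s⁻¹] / [s] = m²·s⁻².
Each option:
  (A) kg·m²·s⁻²
  (B) [kg·m²·s⁻²·K⁻¹] / [kg] = m²·s⁻²·K⁻¹
  (C) m²·s⁻¹
  (D) J·kg⁻¹ = N·m·kg⁻¹ = m²·s⁻²  ← same
Only (D) matches m²·s⁻².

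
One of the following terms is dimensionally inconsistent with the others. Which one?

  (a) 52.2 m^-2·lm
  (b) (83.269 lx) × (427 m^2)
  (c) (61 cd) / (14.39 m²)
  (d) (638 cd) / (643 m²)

(b)

Reduce each to base SI dimensions:
  (a) lm·m⁻² = cd·m⁻² = m⁻²·cd
  (b) [m⁻²·cd] · [m²] = cd
  (c) [cd] / [m²] = m⁻²·cd
  (d) [cd] / [m²] = m⁻²·cd
All reduce to m⁻²·cd except (b), which is cd.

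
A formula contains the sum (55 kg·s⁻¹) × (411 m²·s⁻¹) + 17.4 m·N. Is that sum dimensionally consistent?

Expand each in SI base units:
  (55 kg·s⁻¹) × (411 m²·s⁻¹):  [kg·s⁻¹] · [m²·s⁻¹] = kg·m²·s⁻²
  17.4 m·N:  N·m = kg·m·s⁻²·m = kg·m²·s⁻²
Both are kg·m²·s⁻², so they have the same dimensions and can be added.

Yes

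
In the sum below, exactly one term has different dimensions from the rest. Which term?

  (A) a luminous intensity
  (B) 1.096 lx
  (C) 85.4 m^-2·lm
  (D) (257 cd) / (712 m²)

Expand each in SI base units:
  (A) [luminous intensity] = cd
  (B) lx = lm·m⁻² = m⁻²·cd
  (C) lm·m⁻² = cd·m⁻² = m⁻²·cd
  (D) [cd] / [m²] = m⁻²·cd
All reduce to m⁻²·cd except (A), which is cd.

(A)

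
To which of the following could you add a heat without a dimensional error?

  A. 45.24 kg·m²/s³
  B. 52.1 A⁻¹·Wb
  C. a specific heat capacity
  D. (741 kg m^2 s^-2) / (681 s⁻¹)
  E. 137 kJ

Reference: [heat] = kg·m²·s⁻².
Each option:
  A. kg·m²·s⁻³
  B. Wb·A⁻¹ = V·s·A⁻¹ = kg·m²·s⁻²·A⁻²
  C. [specific heat capacity] = m²·s⁻²·K⁻¹
  D. [kg·m²·s⁻²] / [s⁻¹] = kg·m²·s⁻¹
  E. J = N·m = kg·m²·s⁻²  ← same
Only E. matches kg·m²·s⁻².

E.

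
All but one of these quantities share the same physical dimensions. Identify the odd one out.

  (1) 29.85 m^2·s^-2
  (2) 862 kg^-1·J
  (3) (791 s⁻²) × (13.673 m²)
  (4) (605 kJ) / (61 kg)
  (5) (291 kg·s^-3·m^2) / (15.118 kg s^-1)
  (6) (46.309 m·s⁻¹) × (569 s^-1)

(6)

Reduce each to base SI dimensions:
  (1) m²·s⁻²
  (2) J·kg⁻¹ = N·m·kg⁻¹ = m²·s⁻²
  (3) [s⁻²] · [m²] = m²·s⁻²
  (4) [kg·m²·s⁻²] / [kg] = m²·s⁻²
  (5) [kg·m²·s⁻³] / [kg·s⁻¹] = m²·s⁻²
  (6) [m·s⁻¹] · [s⁻¹] = m·s⁻²
All reduce to m²·s⁻² except (6), which is m·s⁻².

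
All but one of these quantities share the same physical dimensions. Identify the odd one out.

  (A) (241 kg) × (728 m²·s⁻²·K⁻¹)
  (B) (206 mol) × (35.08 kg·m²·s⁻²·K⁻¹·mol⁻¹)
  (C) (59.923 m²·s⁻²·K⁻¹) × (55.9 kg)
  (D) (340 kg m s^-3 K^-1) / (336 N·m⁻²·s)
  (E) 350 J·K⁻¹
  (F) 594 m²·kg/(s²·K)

Expand each in SI base units:
  (A) [kg] · [m²·s⁻²·K⁻¹] = kg·m²·s⁻²·K⁻¹
  (B) [mol] · [kg·m²·s⁻²·K⁻¹·mol⁻¹] = kg·m²·s⁻²·K⁻¹
  (C) [m²·s⁻²·K⁻¹] · [kg] = kg·m²·s⁻²·K⁻¹
  (D) [kg·m·s⁻³·K⁻¹] / [kg·m⁻¹·s⁻¹] = m²·s⁻²·K⁻¹
  (E) J·K⁻¹ = N·m·K⁻¹ = kg·m²·s⁻²·K⁻¹
  (F) kg·m²·s⁻²·K⁻¹
All reduce to kg·m²·s⁻²·K⁻¹ except (D), which is m²·s⁻²·K⁻¹.

(D)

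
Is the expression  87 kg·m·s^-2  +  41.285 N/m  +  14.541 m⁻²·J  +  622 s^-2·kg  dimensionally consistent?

Expand each in SI base units:
  87 kg·m·s^-2:  kg·m·s⁻²
  41.285 N/m:  N·m⁻¹ = kg·m·s⁻²·m⁻¹ = kg·s⁻²
  14.541 m⁻²·J:  J·m⁻² = N·m·m⁻² = kg·s⁻²
  622 s^-2·kg:  kg·s⁻²
The terms do not share a single dimension (kg·m·s⁻² vs kg·s⁻²).

No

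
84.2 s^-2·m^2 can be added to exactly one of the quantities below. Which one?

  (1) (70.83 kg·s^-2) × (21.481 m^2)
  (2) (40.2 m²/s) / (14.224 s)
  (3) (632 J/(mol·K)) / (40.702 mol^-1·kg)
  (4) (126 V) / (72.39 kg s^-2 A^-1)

Reference: m²·s⁻².
Each option:
  (1) [kg·s⁻²] · [m²] = kg·m²·s⁻²
  (2) [m²·s⁻¹] / [s] = m²·s⁻²  ← same
  (3) [kg·m²·s⁻²·K⁻¹·mol⁻¹] / [kg·mol⁻¹] = m²·s⁻²·K⁻¹
  (4) [kg·m²·s⁻³·A⁻¹] / [kg·s⁻²·A⁻¹] = m²·s⁻¹
Only (2) matches m²·s⁻².

(2)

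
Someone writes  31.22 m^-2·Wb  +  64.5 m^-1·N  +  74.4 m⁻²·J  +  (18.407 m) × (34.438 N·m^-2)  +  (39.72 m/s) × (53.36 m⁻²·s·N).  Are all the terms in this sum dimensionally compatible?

No

Dimensions:
  31.22 m^-2·Wb:  Wb·m⁻² = V·s·m⁻² = kg·s⁻²·A⁻¹
  64.5 m^-1·N:  N·m⁻¹ = kg·m·s⁻²·m⁻¹ = kg·s⁻²
  74.4 m⁻²·J:  J·m⁻² = N·m·m⁻² = kg·s⁻²
  (18.407 m) × (34.438 N·m^-2):  [m] · [kg·m⁻¹·s⁻²] = kg·s⁻²
  (39.72 m/s) × (53.36 m⁻²·s·N):  [m·s⁻¹] · [kg·m⁻¹·s⁻¹] = kg·s⁻²
The terms do not share a single dimension (kg·s⁻² vs kg·s⁻²·A⁻¹).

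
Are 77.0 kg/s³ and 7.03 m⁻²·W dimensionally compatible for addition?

Work out the base dimensions of each:
  77.0 kg/s³:  kg·s⁻³
  7.03 m⁻²·W:  W·m⁻² = J·s⁻¹·m⁻² = kg·s⁻³
Both are kg·s⁻³, so they have the same dimensions and can be added.

Yes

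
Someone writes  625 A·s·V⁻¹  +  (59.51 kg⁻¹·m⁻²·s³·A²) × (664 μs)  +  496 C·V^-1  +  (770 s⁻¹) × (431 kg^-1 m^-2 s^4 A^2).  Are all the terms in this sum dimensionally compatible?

Work out the base dimensions of each:
  625 A·s·V⁻¹:  A·s·V⁻¹ = A·s·(J·C⁻¹)⁻¹ = kg⁻¹·m⁻²·s⁴·A²
  (59.51 kg⁻¹·m⁻²·s³·A²) × (664 μs):  [kg⁻¹·m⁻²·s³·A²] · [s] = kg⁻¹·m⁻²·s⁴·A²
  496 C·V^-1:  C·V⁻¹ = s·A·(J·C⁻¹)⁻¹ = kg⁻¹·m⁻²·s⁴·A²
  (770 s⁻¹) × (431 kg^-1 m^-2 s^4 A^2):  [s⁻¹] · [kg⁻¹·m⁻²·s⁴·A²] = kg⁻¹·m⁻²·s³·A²
The terms do not share a single dimension (kg⁻¹·m⁻²·s³·A² vs kg⁻¹·m⁻²·s⁴·A²).

No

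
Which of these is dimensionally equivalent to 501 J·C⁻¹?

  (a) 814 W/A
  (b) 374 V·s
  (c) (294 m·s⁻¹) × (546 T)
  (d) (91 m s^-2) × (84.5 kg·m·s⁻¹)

Reference: J·C⁻¹ = N·m·(s·A)⁻¹ = kg·m²·s⁻³·A⁻¹.
Each option:
  (a) W·A⁻¹ = J·s⁻¹·A⁻¹ = kg·m²·s⁻³·A⁻¹  ← same
  (b) V·s = J·C⁻¹·s = kg·m²·s⁻²·A⁻¹
  (c) [m·s⁻¹] · [kg·s⁻²·A⁻¹] = kg·m·s⁻³·A⁻¹
  (d) [m·s⁻²] · [kg·m·s⁻¹] = kg·m²·s⁻³
Only (a) matches kg·m²·s⁻³·A⁻¹.

(a)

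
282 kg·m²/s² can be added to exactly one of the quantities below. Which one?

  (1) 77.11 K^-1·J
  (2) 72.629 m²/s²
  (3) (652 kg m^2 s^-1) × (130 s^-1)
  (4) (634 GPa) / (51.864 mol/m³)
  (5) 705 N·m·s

(3)

Reference: kg·m²·s⁻².
Each option:
  (1) J·K⁻¹ = N·m·K⁻¹ = kg·m²·s⁻²·K⁻¹
  (2) m²·s⁻²
  (3) [kg·m²·s⁻¹] · [s⁻¹] = kg·m²·s⁻²  ← same
  (4) [kg·m⁻¹·s⁻²] / [m⁻³·mol] = kg·m²·s⁻²·mol⁻¹
  (5) N·m·s = kg·m·s⁻²·m·s = kg·m²·s⁻¹
Only (3) matches kg·m²·s⁻².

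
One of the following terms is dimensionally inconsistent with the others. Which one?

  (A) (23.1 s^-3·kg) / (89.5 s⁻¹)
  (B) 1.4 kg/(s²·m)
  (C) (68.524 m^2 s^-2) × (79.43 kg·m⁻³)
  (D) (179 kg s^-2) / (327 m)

Expand each in SI base units:
  (A) [kg·s⁻³] / [s⁻¹] = kg·s⁻²
  (B) kg·m⁻¹·s⁻²
  (C) [m²·s⁻²] · [kg·m⁻³] = kg·m⁻¹·s⁻²
  (D) [kg·s⁻²] / [m] = kg·m⁻¹·s⁻²
All reduce to kg·m⁻¹·s⁻² except (A), which is kg·s⁻².

(A)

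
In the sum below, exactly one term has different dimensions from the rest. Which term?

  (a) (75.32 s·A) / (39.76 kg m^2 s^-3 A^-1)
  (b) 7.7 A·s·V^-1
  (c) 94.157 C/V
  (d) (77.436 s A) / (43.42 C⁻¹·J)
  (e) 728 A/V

(e)

Reduce each to base SI dimensions:
  (a) [s·A] / [kg·m²·s⁻³·A⁻¹] = kg⁻¹·m⁻²·s⁴·A²
  (b) A·s·V⁻¹ = A·s·(J·C⁻¹)⁻¹ = kg⁻¹·m⁻²·s⁴·A²
  (c) C·V⁻¹ = s·A·(J·C⁻¹)⁻¹ = kg⁻¹·m⁻²·s⁴·A²
  (d) [s·A] / [kg·m²·s⁻³·A⁻¹] = kg⁻¹·m⁻²·s⁴·A²
  (e) A·V⁻¹ = A·(J·C⁻¹)⁻¹ = kg⁻¹·m⁻²·s³·A²
All reduce to kg⁻¹·m⁻²·s⁴·A² except (e), which is kg⁻¹·m⁻²·s³·A².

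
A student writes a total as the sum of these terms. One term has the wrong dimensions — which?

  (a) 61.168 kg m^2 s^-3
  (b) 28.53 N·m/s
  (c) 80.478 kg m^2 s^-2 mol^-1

Dimensions:
  (a) kg·m²·s⁻³
  (b) N·m·s⁻¹ = kg·m·s⁻²·m·s⁻¹ = kg·m²·s⁻³
  (c) kg·m²·s⁻²·mol⁻¹
All reduce to kg·m²·s⁻³ except (c), which is kg·m²·s⁻²·mol⁻¹.

(c)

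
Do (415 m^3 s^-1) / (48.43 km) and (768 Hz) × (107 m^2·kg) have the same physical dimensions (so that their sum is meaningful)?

Dimensions:
  (415 m^3 s^-1) / (48.43 km):  [m³·s⁻¹] / [m] = m²·s⁻¹
  (768 Hz) × (107 m^2·kg):  [s⁻¹] · [kg·m²] = kg·m²·s⁻¹
m²·s⁻¹ ≠ kg·m²·s⁻¹, so they cannot be added.

No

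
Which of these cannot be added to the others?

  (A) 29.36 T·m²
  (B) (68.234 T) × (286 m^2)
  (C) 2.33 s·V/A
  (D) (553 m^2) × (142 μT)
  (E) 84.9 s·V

Reduce each to base SI dimensions:
  (A) T·m² = Wb·m⁻²·m² = kg·m²·s⁻²·A⁻¹
  (B) [kg·s⁻²·A⁻¹] · [m²] = kg·m²·s⁻²·A⁻¹
  (C) V·s·A⁻¹ = J·C⁻¹·s·A⁻¹ = kg·m²·s⁻²·A⁻²
  (D) [m²] · [kg·s⁻²·A⁻¹] = kg·m²·s⁻²·A⁻¹
  (E) V·s = J·C⁻¹·s = kg·m²·s⁻²·A⁻¹
All reduce to kg·m²·s⁻²·A⁻¹ except (C), which is kg·m²·s⁻²·A⁻².

(C)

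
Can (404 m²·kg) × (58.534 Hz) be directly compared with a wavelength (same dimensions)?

No

In SI base units:
  (404 m²·kg) × (58.534 Hz):  [kg·m²] · [s⁻¹] = kg·m²·s⁻¹
  a wavelength:  [wavelength] = m
kg·m²·s⁻¹ ≠ m, so they cannot be added.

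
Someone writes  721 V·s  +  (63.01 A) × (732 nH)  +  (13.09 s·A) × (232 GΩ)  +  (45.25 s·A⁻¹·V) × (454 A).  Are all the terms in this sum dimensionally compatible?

Dimensions:
  721 V·s:  V·s = J·C⁻¹·s = kg·m²·s⁻²·A⁻¹
  (63.01 A) × (732 nH):  [A] · [kg·m²·s⁻²·A⁻²] = kg·m²·s⁻²·A⁻¹
  (13.09 s·A) × (232 GΩ):  [s·A] · [kg·m²·s⁻³·A⁻²] = kg·m²·s⁻²·A⁻¹
  (45.25 s·A⁻¹·V) × (454 A):  [kg·m²·s⁻²·A⁻²] · [A] = kg·m²·s⁻²·A⁻¹
Every term reduces to kg·m²·s⁻²·A⁻¹.

Yes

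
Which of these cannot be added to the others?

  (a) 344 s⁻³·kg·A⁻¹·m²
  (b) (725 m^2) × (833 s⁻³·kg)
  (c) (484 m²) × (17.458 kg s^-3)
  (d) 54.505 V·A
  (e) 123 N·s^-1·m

Expand each in SI base units:
  (a) kg·m²·s⁻³·A⁻¹
  (b) [m²] · [kg·s⁻³] = kg·m²·s⁻³
  (c) [m²] · [kg·s⁻³] = kg·m²·s⁻³
  (d) V·A = J·C⁻¹·A = kg·m²·s⁻³
  (e) N·m·s⁻¹ = kg·m·s⁻²·m·s⁻¹ = kg·m²·s⁻³
All reduce to kg·m²·s⁻³ except (a), which is kg·m²·s⁻³·A⁻¹.

(a)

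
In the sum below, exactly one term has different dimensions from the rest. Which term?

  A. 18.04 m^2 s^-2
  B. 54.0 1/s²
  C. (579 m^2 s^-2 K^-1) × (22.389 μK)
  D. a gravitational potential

Reduce each to base SI dimensions:
  A. m²·s⁻²
  B. s⁻²
  C. [m²·s⁻²·K⁻¹] · [K] = m²·s⁻²
  D. [gravitational potential] = m²·s⁻²
All reduce to m²·s⁻² except B., which is s⁻².

B.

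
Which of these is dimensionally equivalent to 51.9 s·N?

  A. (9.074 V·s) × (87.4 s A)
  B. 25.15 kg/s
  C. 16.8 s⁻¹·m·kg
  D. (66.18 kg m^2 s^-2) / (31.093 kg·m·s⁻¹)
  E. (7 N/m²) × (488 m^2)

C.

Reference: N·s = kg·m·s⁻²·s = kg·m·s⁻¹.
Each option:
  A. [kg·m²·s⁻²·A⁻¹] · [s·A] = kg·m²·s⁻¹
  B. kg·s⁻¹
  C. kg·m·s⁻¹  ← same
  D. [kg·m²·s⁻²] / [kg·m·s⁻¹] = m·s⁻¹
  E. [kg·m⁻¹·s⁻²] · [m²] = kg·m·s⁻²
Only C. matches kg·m·s⁻¹.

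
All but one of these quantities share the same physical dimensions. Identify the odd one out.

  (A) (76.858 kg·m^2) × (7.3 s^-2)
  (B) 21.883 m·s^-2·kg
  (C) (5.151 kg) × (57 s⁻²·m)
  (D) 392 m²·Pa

In SI base units:
  (A) [kg·m²] · [s⁻²] = kg·m²·s⁻²
  (B) kg·m·s⁻²
  (C) [kg] · [m·s⁻²] = kg·m·s⁻²
  (D) Pa·m² = N·m⁻²·m² = kg·m·s⁻²
All reduce to kg·m·s⁻² except (A), which is kg·m²·s⁻².

(A)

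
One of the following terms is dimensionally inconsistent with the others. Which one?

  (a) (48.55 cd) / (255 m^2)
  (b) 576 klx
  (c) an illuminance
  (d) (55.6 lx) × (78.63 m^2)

Dimensions:
  (a) [cd] / [m²] = m⁻²·cd
  (b) lx = lm·m⁻² = m⁻²·cd
  (c) [illuminance] = m⁻²·cd
  (d) [m⁻²·cd] · [m²] = cd
All reduce to m⁻²·cd except (d), which is cd.

(d)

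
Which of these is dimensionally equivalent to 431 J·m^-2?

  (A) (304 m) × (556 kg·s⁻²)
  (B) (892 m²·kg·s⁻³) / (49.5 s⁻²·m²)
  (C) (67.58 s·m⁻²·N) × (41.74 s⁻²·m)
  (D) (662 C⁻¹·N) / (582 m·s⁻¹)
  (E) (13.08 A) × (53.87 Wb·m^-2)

(E)

Reference: J·m⁻² = N·m·m⁻² = kg·s⁻².
Each option:
  (A) [m] · [kg·s⁻²] = kg·m·s⁻²
  (B) [kg·m²·s⁻³] / [m²·s⁻²] = kg·s⁻¹
  (C) [kg·m⁻¹·s⁻¹] · [m·s⁻²] = kg·s⁻³
  (D) [kg·m·s⁻³·A⁻¹] / [m·s⁻¹] = kg·s⁻²·A⁻¹
  (E) [A] · [kg·s⁻²·A⁻¹] = kg·s⁻²  ← same
Only (E) matches kg·s⁻².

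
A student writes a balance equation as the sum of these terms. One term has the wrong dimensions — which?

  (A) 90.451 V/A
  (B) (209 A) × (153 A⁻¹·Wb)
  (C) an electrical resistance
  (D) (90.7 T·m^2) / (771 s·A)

(B)

Reduce each to base SI dimensions:
  (A) V·A⁻¹ = J·C⁻¹·A⁻¹ = kg·m²·s⁻³·A⁻²
  (B) [A] · [kg·m²·s⁻²·A⁻²] = kg·m²·s⁻²·A⁻¹
  (C) [electrical resistance] = kg·m²·s⁻³·A⁻²
  (D) [kg·m²·s⁻²·A⁻¹] / [s·A] = kg·m²·s⁻³·A⁻²
All reduce to kg·m²·s⁻³·A⁻² except (B), which is kg·m²·s⁻²·A⁻¹.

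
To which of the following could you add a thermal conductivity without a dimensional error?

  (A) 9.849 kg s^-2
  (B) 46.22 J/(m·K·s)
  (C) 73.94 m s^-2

Reference: [thermal conductivity] = kg·m·s⁻³·K⁻¹.
Each option:
  (A) kg·s⁻²
  (B) J·s⁻¹·m⁻¹·K⁻¹ = N·m·s⁻¹·m⁻¹·K⁻¹ = kg·m·s⁻³·K⁻¹  ← same
  (C) m·s⁻²
Only (B) matches kg·m·s⁻³·K⁻¹.

(B)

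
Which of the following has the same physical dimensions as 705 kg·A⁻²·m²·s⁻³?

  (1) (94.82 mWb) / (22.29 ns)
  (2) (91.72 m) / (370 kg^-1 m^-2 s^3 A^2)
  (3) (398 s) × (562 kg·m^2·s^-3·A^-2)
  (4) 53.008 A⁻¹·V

Reference: kg·m²·s⁻³·A⁻².
Each option:
  (1) [kg·m²·s⁻²·A⁻¹] / [s] = kg·m²·s⁻³·A⁻¹
  (2) [m] / [kg⁻¹·m⁻²·s³·A²] = kg·m³·s⁻³·A⁻²
  (3) [s] · [kg·m²·s⁻³·A⁻²] = kg·m²·s⁻²·A⁻²
  (4) V·A⁻¹ = J·C⁻¹·A⁻¹ = kg·m²·s⁻³·A⁻²  ← same
Only (4) matches kg·m²·s⁻³·A⁻².

(4)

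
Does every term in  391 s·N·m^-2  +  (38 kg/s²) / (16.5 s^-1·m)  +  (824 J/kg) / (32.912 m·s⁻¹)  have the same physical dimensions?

Expand each in SI base units:
  391 s·N·m^-2:  N·s·m⁻² = kg·m·s⁻²·s·m⁻² = kg·m⁻¹·s⁻¹
  (38 kg/s²) / (16.5 s^-1·m):  [kg·s⁻²] / [m·s⁻¹] = kg·m⁻¹·s⁻¹
  (824 J/kg) / (32.912 m·s⁻¹):  [m²·s⁻²] / [m·s⁻¹] = m·s⁻¹
The terms do not share a single dimension (kg·m⁻¹·s⁻¹ vs m·s⁻¹).

No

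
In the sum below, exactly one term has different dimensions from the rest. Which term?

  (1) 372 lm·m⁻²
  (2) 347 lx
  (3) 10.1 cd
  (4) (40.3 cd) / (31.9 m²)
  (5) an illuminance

(3)

Work out the base dimensions of each:
  (1) lm·m⁻² = cd·m⁻² = m⁻²·cd
  (2) lx = lm·m⁻² = m⁻²·cd
  (3) cd
  (4) [cd] / [m²] = m⁻²·cd
  (5) [illuminance] = m⁻²·cd
All reduce to m⁻²·cd except (3), which is cd.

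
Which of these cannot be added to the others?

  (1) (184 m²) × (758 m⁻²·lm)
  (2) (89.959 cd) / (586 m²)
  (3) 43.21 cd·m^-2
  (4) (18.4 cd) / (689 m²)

(1)

Expand each in SI base units:
  (1) [m²] · [m⁻²·cd] = cd
  (2) [cd] / [m²] = m⁻²·cd
  (3) cd·m⁻² = m⁻²·cd
  (4) [cd] / [m²] = m⁻²·cd
All reduce to m⁻²·cd except (1), which is cd.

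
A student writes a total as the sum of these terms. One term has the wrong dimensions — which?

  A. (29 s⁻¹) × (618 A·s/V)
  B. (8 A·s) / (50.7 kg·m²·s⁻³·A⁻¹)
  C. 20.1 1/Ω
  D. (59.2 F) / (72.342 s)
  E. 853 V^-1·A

Reduce each to base SI dimensions:
  A. [s⁻¹] · [kg⁻¹·m⁻²·s⁴·A²] = kg⁻¹·m⁻²·s³·A²
  B. [s·A] / [kg·m²·s⁻³·A⁻¹] = kg⁻¹·m⁻²·s⁴·A²
  C. Ω⁻¹ = (V·A⁻¹)⁻¹ = kg⁻¹·m⁻²·s³·A²
  D. [kg⁻¹·m⁻²·s⁴·A²] / [s] = kg⁻¹·m⁻²·s³·A²
  E. A·V⁻¹ = A·(J·C⁻¹)⁻¹ = kg⁻¹·m⁻²·s³·A²
All reduce to kg⁻¹·m⁻²·s³·A² except B., which is kg⁻¹·m⁻²·s⁴·A².

B.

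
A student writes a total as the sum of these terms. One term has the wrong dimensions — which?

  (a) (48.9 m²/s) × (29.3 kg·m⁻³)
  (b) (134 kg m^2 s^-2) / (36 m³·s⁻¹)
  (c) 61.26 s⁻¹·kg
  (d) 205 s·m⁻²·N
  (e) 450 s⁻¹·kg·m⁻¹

(c)

Expand each in SI base units:
  (a) [m²·s⁻¹] · [kg·m⁻³] = kg·m⁻¹·s⁻¹
  (b) [kg·m²·s⁻²] / [m³·s⁻¹] = kg·m⁻¹·s⁻¹
  (c) kg·s⁻¹
  (d) N·s·m⁻² = kg·m·s⁻²·s·m⁻² = kg·m⁻¹·s⁻¹
  (e) kg·m⁻¹·s⁻¹
All reduce to kg·m⁻¹·s⁻¹ except (c), which is kg·s⁻¹.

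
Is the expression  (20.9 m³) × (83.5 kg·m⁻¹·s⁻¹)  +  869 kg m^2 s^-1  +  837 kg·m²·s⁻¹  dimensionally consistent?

Yes

Reduce each to base SI dimensions:
  (20.9 m³) × (83.5 kg·m⁻¹·s⁻¹):  [m³] · [kg·m⁻¹·s⁻¹] = kg·m²·s⁻¹
  869 kg m^2 s^-1:  kg·m²·s⁻¹
  837 kg·m²·s⁻¹:  kg·m²·s⁻¹
Every term reduces to kg·m²·s⁻¹.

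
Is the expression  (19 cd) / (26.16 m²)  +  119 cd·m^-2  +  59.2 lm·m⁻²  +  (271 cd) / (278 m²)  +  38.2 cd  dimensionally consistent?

Expand each in SI base units:
  (19 cd) / (26.16 m²):  [cd] / [m²] = m⁻²·cd
  119 cd·m^-2:  cd·m⁻² = m⁻²·cd
  59.2 lm·m⁻²:  lm·m⁻² = cd·m⁻² = m⁻²·cd
  (271 cd) / (278 m²):  [cd] / [m²] = m⁻²·cd
  38.2 cd:  cd
The terms do not share a single dimension (cd vs m⁻²·cd).

No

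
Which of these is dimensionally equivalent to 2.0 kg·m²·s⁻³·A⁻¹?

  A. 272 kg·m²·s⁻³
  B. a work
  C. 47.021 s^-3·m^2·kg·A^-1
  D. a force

Reference: kg·m²·s⁻³·A⁻¹.
Each option:
  A. kg·m²·s⁻³
  B. [work] = kg·m²·s⁻²
  C. kg·m²·s⁻³·A⁻¹  ← same
  D. [force] = kg·m·s⁻²
Only C. matches kg·m²·s⁻³·A⁻¹.

C.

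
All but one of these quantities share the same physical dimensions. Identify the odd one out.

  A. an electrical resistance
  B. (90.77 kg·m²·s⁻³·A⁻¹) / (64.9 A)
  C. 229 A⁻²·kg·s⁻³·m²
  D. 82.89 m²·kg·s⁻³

Expand each in SI base units:
  A. [electrical resistance] = kg·m²·s⁻³·A⁻²
  B. [kg·m²·s⁻³·A⁻¹] / [A] = kg·m²·s⁻³·A⁻²
  C. kg·m²·s⁻³·A⁻²
  D. kg·m²·s⁻³
All reduce to kg·m²·s⁻³·A⁻² except D., which is kg·m²·s⁻³.

D.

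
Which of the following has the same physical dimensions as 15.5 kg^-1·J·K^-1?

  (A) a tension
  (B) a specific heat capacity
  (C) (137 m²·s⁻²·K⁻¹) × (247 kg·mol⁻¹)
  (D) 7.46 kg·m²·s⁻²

Reference: J·kg⁻¹·K⁻¹ = N·m·kg⁻¹·K⁻¹ = m²·s⁻²·K⁻¹.
Each option:
  (A) [tension] = kg·m·s⁻²
  (B) [specific heat capacity] = m²·s⁻²·K⁻¹  ← same
  (C) [m²·s⁻²·K⁻¹] · [kg·mol⁻¹] = kg·m²·s⁻²·K⁻¹·mol⁻¹
  (D) kg·m²·s⁻²
Only (B) matches m²·s⁻²·K⁻¹.

(B)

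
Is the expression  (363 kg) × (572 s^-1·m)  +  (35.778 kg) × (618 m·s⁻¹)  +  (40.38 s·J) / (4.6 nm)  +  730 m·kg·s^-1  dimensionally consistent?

Yes

Dimensions:
  (363 kg) × (572 s^-1·m):  [kg] · [m·s⁻¹] = kg·m·s⁻¹
  (35.778 kg) × (618 m·s⁻¹):  [kg] · [m·s⁻¹] = kg·m·s⁻¹
  (40.38 s·J) / (4.6 nm):  [kg·m²·s⁻¹] / [m] = kg·m·s⁻¹
  730 m·kg·s^-1:  kg·m·s⁻¹
Every term reduces to kg·m·s⁻¹.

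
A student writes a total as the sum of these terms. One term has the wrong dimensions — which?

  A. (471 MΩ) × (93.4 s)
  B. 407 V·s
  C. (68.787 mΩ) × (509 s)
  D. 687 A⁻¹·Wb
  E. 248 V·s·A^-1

Reduce each to base SI dimensions:
  A. [kg·m²·s⁻³·A⁻²] · [s] = kg·m²·s⁻²·A⁻²
  B. V·s = J·C⁻¹·s = kg·m²·s⁻²·A⁻¹
  C. [kg·m²·s⁻³·A⁻²] · [s] = kg·m²·s⁻²·A⁻²
  D. Wb·A⁻¹ = V·s·A⁻¹ = kg·m²·s⁻²·A⁻²
  E. V·s·A⁻¹ = J·C⁻¹·s·A⁻¹ = kg·m²·s⁻²·A⁻²
All reduce to kg·m²·s⁻²·A⁻² except B., which is kg·m²·s⁻²·A⁻¹.

B.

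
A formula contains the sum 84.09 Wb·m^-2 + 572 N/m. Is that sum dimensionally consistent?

No

Expand each in SI base units:
  84.09 Wb·m^-2:  Wb·m⁻² = V·s·m⁻² = kg·s⁻²·A⁻¹
  572 N/m:  N·m⁻¹ = kg·m·s⁻²·m⁻¹ = kg·s⁻²
kg·s⁻²·A⁻¹ ≠ kg·s⁻², so they cannot be added.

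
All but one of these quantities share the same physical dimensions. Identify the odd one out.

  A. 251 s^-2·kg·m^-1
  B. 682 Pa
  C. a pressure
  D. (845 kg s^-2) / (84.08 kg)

D.

In SI base units:
  A. kg·m⁻¹·s⁻²
  B. Pa = N·m⁻² = kg·m⁻¹·s⁻²
  C. [pressure] = kg·m⁻¹·s⁻²
  D. [kg·s⁻²] / [kg] = s⁻²
All reduce to kg·m⁻¹·s⁻² except D., which is s⁻².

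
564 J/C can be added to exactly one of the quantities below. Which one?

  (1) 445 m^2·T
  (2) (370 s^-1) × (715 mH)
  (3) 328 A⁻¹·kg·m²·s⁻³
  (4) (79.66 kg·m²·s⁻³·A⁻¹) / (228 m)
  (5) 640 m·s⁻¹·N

Reference: J·C⁻¹ = N·m·(s·A)⁻¹ = kg·m²·s⁻³·A⁻¹.
Each option:
  (1) T·m² = Wb·m⁻²·m² = kg·m²·s⁻²·A⁻¹
  (2) [s⁻¹] · [kg·m²·s⁻²·A⁻²] = kg·m²·s⁻³·A⁻²
  (3) kg·m²·s⁻³·A⁻¹  ← same
  (4) [kg·m²·s⁻³·A⁻¹] / [m] = kg·m·s⁻³·A⁻¹
  (5) N·m·s⁻¹ = kg·m·s⁻²·m·s⁻¹ = kg·m²·s⁻³
Only (3) matches kg·m²·s⁻³·A⁻¹.

(3)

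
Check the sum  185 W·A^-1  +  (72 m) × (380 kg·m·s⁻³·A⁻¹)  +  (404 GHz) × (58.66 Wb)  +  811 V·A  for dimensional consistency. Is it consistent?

No

In SI base units:
  185 W·A^-1:  W·A⁻¹ = J·s⁻¹·A⁻¹ = kg·m²·s⁻³·A⁻¹
  (72 m) × (380 kg·m·s⁻³·A⁻¹):  [m] · [kg·m·s⁻³·A⁻¹] = kg·m²·s⁻³·A⁻¹
  (404 GHz) × (58.66 Wb):  [s⁻¹] · [kg·m²·s⁻²·A⁻¹] = kg·m²·s⁻³·A⁻¹
  811 V·A:  V·A = J·C⁻¹·A = kg·m²·s⁻³
The terms do not share a single dimension (kg·m²·s⁻³ vs kg·m²·s⁻³·A⁻¹).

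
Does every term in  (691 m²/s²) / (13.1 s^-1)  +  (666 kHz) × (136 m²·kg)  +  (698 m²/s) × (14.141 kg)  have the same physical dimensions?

No

Reduce each to base SI dimensions:
  (691 m²/s²) / (13.1 s^-1):  [m²·s⁻²] / [s⁻¹] = m²·s⁻¹
  (666 kHz) × (136 m²·kg):  [s⁻¹] · [kg·m²] = kg·m²·s⁻¹
  (698 m²/s) × (14.141 kg):  [m²·s⁻¹] · [kg] = kg·m²·s⁻¹
The terms do not share a single dimension (kg·m²·s⁻¹ vs m²·s⁻¹).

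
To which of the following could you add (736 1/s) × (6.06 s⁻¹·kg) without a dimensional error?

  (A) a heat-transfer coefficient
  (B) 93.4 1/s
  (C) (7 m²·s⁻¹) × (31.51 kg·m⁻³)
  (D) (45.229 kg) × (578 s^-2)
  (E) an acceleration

Reference: [s⁻¹] · [kg·s⁻¹] = kg·s⁻².
Each option:
  (A) [heat-transfer coefficient] = kg·s⁻³·K⁻¹
  (B) s⁻¹
  (C) [m²·s⁻¹] · [kg·m⁻³] = kg·m⁻¹·s⁻¹
  (D) [kg] · [s⁻²] = kg·s⁻²  ← same
  (E) [acceleration] = m·s⁻²
Only (D) matches kg·s⁻².

(D)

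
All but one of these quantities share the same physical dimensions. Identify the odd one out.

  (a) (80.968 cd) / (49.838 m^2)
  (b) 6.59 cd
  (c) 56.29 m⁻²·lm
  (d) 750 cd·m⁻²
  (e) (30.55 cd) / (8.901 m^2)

(b)

In SI base units:
  (a) [cd] / [m²] = m⁻²·cd
  (b) cd
  (c) lm·m⁻² = cd·m⁻² = m⁻²·cd
  (d) cd·m⁻² = m⁻²·cd
  (e) [cd] / [m²] = m⁻²·cd
All reduce to m⁻²·cd except (b), which is cd.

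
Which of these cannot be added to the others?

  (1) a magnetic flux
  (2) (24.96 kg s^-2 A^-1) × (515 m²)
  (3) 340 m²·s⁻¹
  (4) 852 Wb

Dimensions:
  (1) [magnetic flux] = kg·m²·s⁻²·A⁻¹
  (2) [kg·s⁻²·A⁻¹] · [m²] = kg·m²·s⁻²·A⁻¹
  (3) m²·s⁻¹
  (4) Wb = V·s = kg·m²·s⁻²·A⁻¹
All reduce to kg·m²·s⁻²·A⁻¹ except (3), which is m²·s⁻¹.

(3)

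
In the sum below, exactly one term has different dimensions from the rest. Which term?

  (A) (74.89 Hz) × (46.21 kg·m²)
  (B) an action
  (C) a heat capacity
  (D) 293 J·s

(C)

Dimensions:
  (A) [s⁻¹] · [kg·m²] = kg·m²·s⁻¹
  (B) [action] = kg·m²·s⁻¹
  (C) [heat capacity] = kg·m²·s⁻²·K⁻¹
  (D) J·s = N·m·s = kg·m²·s⁻¹
All reduce to kg·m²·s⁻¹ except (C), which is kg·m²·s⁻²·K⁻¹.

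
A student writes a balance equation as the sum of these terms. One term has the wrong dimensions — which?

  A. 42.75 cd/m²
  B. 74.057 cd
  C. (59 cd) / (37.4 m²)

Dimensions:
  A. cd·m⁻² = m⁻²·cd
  B. cd
  C. [cd] / [m²] = m⁻²·cd
All reduce to m⁻²·cd except B., which is cd.

B.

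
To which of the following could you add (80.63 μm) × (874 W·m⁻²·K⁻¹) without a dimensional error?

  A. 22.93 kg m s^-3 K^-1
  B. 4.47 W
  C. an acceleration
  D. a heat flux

Reference: [m] · [kg·s⁻³·K⁻¹] = kg·m·s⁻³·K⁻¹.
Each option:
  A. kg·m·s⁻³·K⁻¹  ← same
  B. W = J·s⁻¹ = kg·m²·s⁻³
  C. [acceleration] = m·s⁻²
  D. [heat flux] = kg·s⁻³
Only A. matches kg·m·s⁻³·K⁻¹.

A.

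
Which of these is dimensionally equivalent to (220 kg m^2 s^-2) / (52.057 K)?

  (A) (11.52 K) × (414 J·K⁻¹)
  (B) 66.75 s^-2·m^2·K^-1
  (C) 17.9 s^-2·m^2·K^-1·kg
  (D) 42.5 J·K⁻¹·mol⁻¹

(C)

Reference: [kg·m²·s⁻²] / [K] = kg·m²·s⁻²·K⁻¹.
Each option:
  (A) [K] · [kg·m²·s⁻²·K⁻¹] = kg·m²·s⁻²
  (B) m²·s⁻²·K⁻¹
  (C) kg·m²·s⁻²·K⁻¹  ← same
  (D) J·mol⁻¹·K⁻¹ = N·m·mol⁻¹·K⁻¹ = kg·m²·s⁻²·K⁻¹·mol⁻¹
Only (C) matches kg·m²·s⁻²·K⁻¹.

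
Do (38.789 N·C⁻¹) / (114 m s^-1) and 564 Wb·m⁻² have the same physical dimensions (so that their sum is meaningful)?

Yes

Expand each in SI base units:
  (38.789 N·C⁻¹) / (114 m s^-1):  [kg·m·s⁻³·A⁻¹] / [m·s⁻¹] = kg·s⁻²·A⁻¹
  564 Wb·m⁻²:  Wb·m⁻² = V·s·m⁻² = kg·s⁻²·A⁻¹
Both are kg·s⁻²·A⁻¹, so they have the same dimensions and can be added.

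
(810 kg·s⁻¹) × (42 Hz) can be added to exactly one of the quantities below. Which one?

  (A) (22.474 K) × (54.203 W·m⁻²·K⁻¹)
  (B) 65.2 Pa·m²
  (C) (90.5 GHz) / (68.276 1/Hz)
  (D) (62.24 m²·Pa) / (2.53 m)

Reference: [kg·s⁻¹] · [s⁻¹] = kg·s⁻².
Each option:
  (A) [K] · [kg·s⁻³·K⁻¹] = kg·s⁻³
  (B) Pa·m² = N·m⁻²·m² = kg·m·s⁻²
  (C) [s⁻¹] / [s] = s⁻²
  (D) [kg·m·s⁻²] / [m] = kg·s⁻²  ← same
Only (D) matches kg·s⁻².

(D)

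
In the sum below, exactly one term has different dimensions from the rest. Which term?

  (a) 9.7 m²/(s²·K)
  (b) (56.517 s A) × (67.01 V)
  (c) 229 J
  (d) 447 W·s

Expand each in SI base units:
  (a) m²·s⁻²·K⁻¹
  (b) [s·A] · [kg·m²·s⁻³·A⁻¹] = kg·m²·s⁻²
  (c) J = N·m = kg·m²·s⁻²
  (d) W·s = J·s⁻¹·s = kg·m²·s⁻²
All reduce to kg·m²·s⁻² except (a), which is m²·s⁻²·K⁻¹.

(a)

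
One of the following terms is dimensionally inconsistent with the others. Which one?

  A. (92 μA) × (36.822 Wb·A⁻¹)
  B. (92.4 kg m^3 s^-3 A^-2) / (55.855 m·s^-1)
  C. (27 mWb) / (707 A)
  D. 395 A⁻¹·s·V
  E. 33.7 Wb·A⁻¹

A.

Reduce each to base SI dimensions:
  A. [A] · [kg·m²·s⁻²·A⁻²] = kg·m²·s⁻²·A⁻¹
  B. [kg·m³·s⁻³·A⁻²] / [m·s⁻¹] = kg·m²·s⁻²·A⁻²
  C. [kg·m²·s⁻²·A⁻¹] / [A] = kg·m²·s⁻²·A⁻²
  D. V·s·A⁻¹ = J·C⁻¹·s·A⁻¹ = kg·m²·s⁻²·A⁻²
  E. Wb·A⁻¹ = V·s·A⁻¹ = kg·m²·s⁻²·A⁻²
All reduce to kg·m²·s⁻²·A⁻² except A., which is kg·m²·s⁻²·A⁻¹.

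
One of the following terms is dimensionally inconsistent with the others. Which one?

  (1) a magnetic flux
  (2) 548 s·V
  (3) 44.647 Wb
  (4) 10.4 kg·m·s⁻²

In SI base units:
  (1) [magnetic flux] = kg·m²·s⁻²·A⁻¹
  (2) V·s = J·C⁻¹·s = kg·m²·s⁻²·A⁻¹
  (3) Wb = V·s = kg·m²·s⁻²·A⁻¹
  (4) kg·m·s⁻²
All reduce to kg·m²·s⁻²·A⁻¹ except (4), which is kg·m·s⁻².

(4)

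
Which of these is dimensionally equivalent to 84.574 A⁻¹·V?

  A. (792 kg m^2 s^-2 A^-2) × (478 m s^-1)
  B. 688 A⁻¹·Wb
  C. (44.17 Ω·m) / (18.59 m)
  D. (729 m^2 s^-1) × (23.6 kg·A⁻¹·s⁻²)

C.

Reference: V·A⁻¹ = J·C⁻¹·A⁻¹ = kg·m²·s⁻³·A⁻².
Each option:
  A. [kg·m²·s⁻²·A⁻²] · [m·s⁻¹] = kg·m³·s⁻³·A⁻²
  B. Wb·A⁻¹ = V·s·A⁻¹ = kg·m²·s⁻²·A⁻²
  C. [kg·m³·s⁻³·A⁻²] / [m] = kg·m²·s⁻³·A⁻²  ← same
  D. [m²·s⁻¹] · [kg·s⁻²·A⁻¹] = kg·m²·s⁻³·A⁻¹
Only C. matches kg·m²·s⁻³·A⁻².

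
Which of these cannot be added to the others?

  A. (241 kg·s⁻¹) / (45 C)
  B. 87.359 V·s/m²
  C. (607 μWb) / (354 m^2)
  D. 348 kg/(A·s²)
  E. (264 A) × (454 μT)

In SI base units:
  A. [kg·s⁻¹] / [s·A] = kg·s⁻²·A⁻¹
  B. V·s·m⁻² = J·C⁻¹·s·m⁻² = kg·s⁻²·A⁻¹
  C. [kg·m²·s⁻²·A⁻¹] / [m²] = kg·s⁻²·A⁻¹
  D. kg·s⁻²·A⁻¹
  E. [A] · [kg·s⁻²·A⁻¹] = kg·s⁻²
All reduce to kg·s⁻²·A⁻¹ except E., which is kg·s⁻².

E.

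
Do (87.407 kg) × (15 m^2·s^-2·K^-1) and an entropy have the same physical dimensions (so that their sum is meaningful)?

In SI base units:
  (87.407 kg) × (15 m^2·s^-2·K^-1):  [kg] · [m²·s⁻²·K⁻¹] = kg·m²·s⁻²·K⁻¹
  an entropy:  [entropy] = kg·m²·s⁻²·K⁻¹
Both are kg·m²·s⁻²·K⁻¹, so they have the same dimensions and can be added.

Yes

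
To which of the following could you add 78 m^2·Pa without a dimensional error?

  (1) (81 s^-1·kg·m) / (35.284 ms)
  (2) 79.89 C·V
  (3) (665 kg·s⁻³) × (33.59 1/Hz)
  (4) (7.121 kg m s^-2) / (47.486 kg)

Reference: Pa·m² = N·m⁻²·m² = kg·m·s⁻².
Each option:
  (1) [kg·m·s⁻¹] / [s] = kg·m·s⁻²  ← same
  (2) C·V = s·A·J·C⁻¹ = kg·m²·s⁻²
  (3) [kg·s⁻³] · [s] = kg·s⁻²
  (4) [kg·m·s⁻²] / [kg] = m·s⁻²
Only (1) matches kg·m·s⁻².

(1)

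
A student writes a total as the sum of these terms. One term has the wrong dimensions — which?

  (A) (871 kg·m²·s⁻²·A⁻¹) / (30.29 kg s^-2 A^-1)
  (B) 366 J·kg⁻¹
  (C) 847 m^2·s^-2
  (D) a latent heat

(A)

Dimensions:
  (A) [kg·m²·s⁻²·A⁻¹] / [kg·s⁻²·A⁻¹] = m²
  (B) J·kg⁻¹ = N·m·kg⁻¹ = m²·s⁻²
  (C) m²·s⁻²
  (D) [latent heat] = m²·s⁻²
All reduce to m²·s⁻² except (A), which is m².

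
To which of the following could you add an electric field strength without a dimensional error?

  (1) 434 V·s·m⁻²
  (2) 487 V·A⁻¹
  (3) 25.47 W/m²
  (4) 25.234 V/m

Reference: [electric field strength] = kg·m·s⁻³·A⁻¹.
Each option:
  (1) V·s·m⁻² = J·C⁻¹·s·m⁻² = kg·s⁻²·A⁻¹
  (2) V·A⁻¹ = J·C⁻¹·A⁻¹ = kg·m²·s⁻³·A⁻²
  (3) W·m⁻² = J·s⁻¹·m⁻² = kg·s⁻³
  (4) V·m⁻¹ = J·C⁻¹·m⁻¹ = kg·m·s⁻³·A⁻¹  ← same
Only (4) matches kg·m·s⁻³·A⁻¹.

(4)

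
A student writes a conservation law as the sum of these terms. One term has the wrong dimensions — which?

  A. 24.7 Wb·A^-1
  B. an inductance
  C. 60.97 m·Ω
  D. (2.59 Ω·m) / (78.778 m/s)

Reduce each to base SI dimensions:
  A. Wb·A⁻¹ = V·s·A⁻¹ = kg·m²·s⁻²·A⁻²
  B. [inductance] = kg·m²·s⁻²·A⁻²
  C. Ω·m = V·A⁻¹·m = kg·m³·s⁻³·A⁻²
  D. [kg·m³·s⁻³·A⁻²] / [m·s⁻¹] = kg·m²·s⁻²·A⁻²
All reduce to kg·m²·s⁻²·A⁻² except C., which is kg·m³·s⁻³·A⁻².

C.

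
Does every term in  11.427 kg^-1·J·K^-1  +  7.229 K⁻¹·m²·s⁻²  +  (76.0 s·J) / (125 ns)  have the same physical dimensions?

No

Reduce each to base SI dimensions:
  11.427 kg^-1·J·K^-1:  J·kg⁻¹·K⁻¹ = N·m·kg⁻¹·K⁻¹ = m²·s⁻²·K⁻¹
  7.229 K⁻¹·m²·s⁻²:  m²·s⁻²·K⁻¹
  (76.0 s·J) / (125 ns):  [kg·m²·s⁻¹] / [s] = kg·m²·s⁻²
The terms do not share a single dimension (kg·m²·s⁻² vs m²·s⁻²·K⁻¹).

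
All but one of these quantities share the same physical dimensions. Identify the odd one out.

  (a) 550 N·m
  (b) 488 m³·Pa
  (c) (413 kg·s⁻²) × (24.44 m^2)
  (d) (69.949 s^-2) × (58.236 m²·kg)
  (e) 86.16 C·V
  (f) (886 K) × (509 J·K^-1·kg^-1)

(f)

Expand each in SI base units:
  (a) N·m = kg·m·s⁻²·m = kg·m²·s⁻²
  (b) Pa·m³ = N·m⁻²·m³ = kg·m²·s⁻²
  (c) [kg·s⁻²] · [m²] = kg·m²·s⁻²
  (d) [s⁻²] · [kg·m²] = kg·m²·s⁻²
  (e) C·V = s·A·J·C⁻¹ = kg·m²·s⁻²
  (f) [K] · [m²·s⁻²·K⁻¹] = m²·s⁻²
All reduce to kg·m²·s⁻² except (f), which is m²·s⁻².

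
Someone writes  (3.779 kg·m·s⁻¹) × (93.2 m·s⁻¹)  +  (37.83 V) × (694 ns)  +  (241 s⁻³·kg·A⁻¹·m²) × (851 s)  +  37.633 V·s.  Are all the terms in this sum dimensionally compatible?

Reduce each to base SI dimensions:
  (3.779 kg·m·s⁻¹) × (93.2 m·s⁻¹):  [kg·m·s⁻¹] · [m·s⁻¹] = kg·m²·s⁻²
  (37.83 V) × (694 ns):  [kg·m²·s⁻³·A⁻¹] · [s] = kg·m²·s⁻²·A⁻¹
  (241 s⁻³·kg·A⁻¹·m²) × (851 s):  [kg·m²·s⁻³·A⁻¹] · [s] = kg·m²·s⁻²·A⁻¹
  37.633 V·s:  V·s = J·C⁻¹·s = kg·m²·s⁻²·A⁻¹
The terms do not share a single dimension (kg·m²·s⁻² vs kg·m²·s⁻²·A⁻¹).

No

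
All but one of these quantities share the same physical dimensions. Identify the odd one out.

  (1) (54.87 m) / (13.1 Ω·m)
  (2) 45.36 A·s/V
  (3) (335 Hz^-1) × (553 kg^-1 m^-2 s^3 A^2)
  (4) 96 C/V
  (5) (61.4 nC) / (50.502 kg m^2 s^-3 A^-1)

(1)

Reduce each to base SI dimensions:
  (1) [m] / [kg·m³·s⁻³·A⁻²] = kg⁻¹·m⁻²·s³·A²
  (2) A·s·V⁻¹ = A·s·(J·C⁻¹)⁻¹ = kg⁻¹·m⁻²·s⁴·A²
  (3) [s] · [kg⁻¹·m⁻²·s³·A²] = kg⁻¹·m⁻²·s⁴·A²
  (4) C·V⁻¹ = s·A·(J·C⁻¹)⁻¹ = kg⁻¹·m⁻²·s⁴·A²
  (5) [s·A] / [kg·m²·s⁻³·A⁻¹] = kg⁻¹·m⁻²·s⁴·A²
All reduce to kg⁻¹·m⁻²·s⁴·A² except (1), which is kg⁻¹·m⁻²·s³·A².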